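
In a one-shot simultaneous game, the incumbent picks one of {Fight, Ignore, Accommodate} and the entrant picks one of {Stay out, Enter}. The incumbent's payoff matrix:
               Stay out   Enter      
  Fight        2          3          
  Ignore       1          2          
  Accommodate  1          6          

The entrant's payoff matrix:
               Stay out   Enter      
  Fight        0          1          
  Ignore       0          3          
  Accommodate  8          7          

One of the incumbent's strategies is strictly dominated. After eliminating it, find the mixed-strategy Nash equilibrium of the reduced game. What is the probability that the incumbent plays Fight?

p = 1/2

The incumbent's strategy Ignore is strictly dominated by Fight: 2 > 1 and 3 > 2. Eliminate Ignore.
In a mixed equilibrium the entrant is indifferent between Stay out and Enter; this condition fixes p.
  the entrant's payoff from Stay out: p·0 + (1−p)·8 = -8p + 8
  the entrant's payoff from Enter: p·1 + (1−p)·7 = -6p + 7
  -8p + 8 = -6p + 7  ⇒  -2p = -1  ⇒  p = 1/2.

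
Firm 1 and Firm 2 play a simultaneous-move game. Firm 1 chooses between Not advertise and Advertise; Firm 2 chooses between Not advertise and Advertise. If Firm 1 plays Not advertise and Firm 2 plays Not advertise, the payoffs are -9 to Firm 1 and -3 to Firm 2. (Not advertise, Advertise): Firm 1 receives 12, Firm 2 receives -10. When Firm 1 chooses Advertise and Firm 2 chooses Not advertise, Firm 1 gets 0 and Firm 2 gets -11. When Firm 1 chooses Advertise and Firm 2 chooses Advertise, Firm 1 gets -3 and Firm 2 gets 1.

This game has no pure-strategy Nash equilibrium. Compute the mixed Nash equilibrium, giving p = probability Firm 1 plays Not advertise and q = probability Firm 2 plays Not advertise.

Set Firm 2's expected payoff from Not advertise equal to that from Advertise:
  Firm 2's payoff to Not advertise: p·(-3) + (1−p)·(-11) = 8p - 11
  Firm 2's payoff to Advertise: p·(-10) + (1−p)·1 = -11p + 1
  8p - 11 = -11p + 1  ⇒  19p = 12  ⇒  p = 12/19.
In a mixed equilibrium Firm 1 is indifferent between Not advertise and Advertise; this condition fixes q.
  Firm 1's payoff from Not advertise: q·(-9) + (1−q)·12 = -21q + 12
  Firm 1's payoff from Advertise: q·0 + (1−q)·(-3) = 3q - 3
  -21q + 12 = 3q - 3  ⇒  -24q = -15  ⇒  q = 5/8.

p = 12/19, q = 5/8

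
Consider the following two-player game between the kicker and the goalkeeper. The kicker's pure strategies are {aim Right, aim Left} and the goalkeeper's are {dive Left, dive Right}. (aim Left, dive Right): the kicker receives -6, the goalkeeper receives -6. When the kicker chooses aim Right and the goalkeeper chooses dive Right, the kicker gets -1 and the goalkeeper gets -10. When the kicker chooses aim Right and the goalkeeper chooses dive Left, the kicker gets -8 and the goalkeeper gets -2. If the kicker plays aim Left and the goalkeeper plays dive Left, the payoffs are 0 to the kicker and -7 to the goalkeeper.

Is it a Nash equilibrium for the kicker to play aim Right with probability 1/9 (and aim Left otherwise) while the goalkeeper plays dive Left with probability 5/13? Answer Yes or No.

Yes

Check the goalkeeper's indifference given the kicker's mix p = 1/9:
  payoff from dive Left = -58/9; payoff from dive Right = -58/9 — equal.
Check the kicker's indifference given the goalkeeper's mix q = 5/13:
  payoff from aim Right = -48/13; payoff from aim Left = -48/13 — equal.
Both players are indifferent, so neither can profitably deviate.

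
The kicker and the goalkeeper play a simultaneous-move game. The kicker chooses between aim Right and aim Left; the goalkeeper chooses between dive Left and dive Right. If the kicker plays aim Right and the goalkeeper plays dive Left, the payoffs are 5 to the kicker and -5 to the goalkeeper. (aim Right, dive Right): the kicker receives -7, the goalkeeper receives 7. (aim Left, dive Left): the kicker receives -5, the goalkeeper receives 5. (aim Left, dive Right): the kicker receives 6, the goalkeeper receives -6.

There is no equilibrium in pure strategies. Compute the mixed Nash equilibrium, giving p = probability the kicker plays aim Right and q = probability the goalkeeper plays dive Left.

p = 11/23, q = 13/23

The goalkeeper's indifference between dive Left and dive Right determines the kicker's mixing probability p:
  the goalkeeper's expected payoff from dive Left: p·(-5) + (1−p)·5 = -10p + 5
  the goalkeeper's expected payoff from dive Right: p·7 + (1−p)·(-6) = 13p - 6
  -10p + 5 = 13p - 6  ⇒  -23p = -11  ⇒  p = 11/23.
The goalkeeper's mix must leave the kicker indifferent between aim Right and aim Left.
  the kicker's payoff to aim Right: q·5 + (1−q)·(-7) = 12q - 7
  the kicker's payoff to aim Left: q·(-5) + (1−q)·6 = -11q + 6
  12q - 7 = -11q + 6  ⇒  23q = 13  ⇒  q = 13/23.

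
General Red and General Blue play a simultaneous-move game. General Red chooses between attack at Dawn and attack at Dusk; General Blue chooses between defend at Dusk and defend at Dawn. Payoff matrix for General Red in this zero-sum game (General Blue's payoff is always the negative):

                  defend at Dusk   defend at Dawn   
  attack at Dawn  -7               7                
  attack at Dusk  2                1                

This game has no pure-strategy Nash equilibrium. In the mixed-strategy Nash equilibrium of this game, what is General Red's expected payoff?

For General Red to be willing to mix, General Red must be indifferent between attack at Dawn and attack at Dusk, which pins down General Blue's mix.
  General Red's payoff from attack at Dawn: q·(-7) + (1−q)·7 = -14q + 7
  General Red's payoff from attack at Dusk: q·2 + (1−q)·1 = q + 1
  -14q + 7 = q + 1  ⇒  -15q = -6  ⇒  q = 2/5.
At equilibrium General Red is indifferent across rows, so General Red's payoff equals the payoff from attack at Dawn: (2/5)·(-7) + (3/5)·7 = 7/5.

7/5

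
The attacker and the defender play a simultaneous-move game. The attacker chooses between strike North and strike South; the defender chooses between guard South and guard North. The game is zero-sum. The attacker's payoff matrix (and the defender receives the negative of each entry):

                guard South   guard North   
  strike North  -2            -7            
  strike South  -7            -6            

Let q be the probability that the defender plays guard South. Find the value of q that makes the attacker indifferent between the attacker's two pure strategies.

q = 1/6

Set the attacker's expected payoff from strike North equal to that from strike South:
  the attacker's expected payoff from strike North: q·(-2) + (1−q)·(-7) = 5q - 7
  the attacker's expected payoff from strike South: q·(-7) + (1−q)·(-6) = -q - 6
  5q - 7 = -q - 6  ⇒  6q = 1  ⇒  q = 1/6.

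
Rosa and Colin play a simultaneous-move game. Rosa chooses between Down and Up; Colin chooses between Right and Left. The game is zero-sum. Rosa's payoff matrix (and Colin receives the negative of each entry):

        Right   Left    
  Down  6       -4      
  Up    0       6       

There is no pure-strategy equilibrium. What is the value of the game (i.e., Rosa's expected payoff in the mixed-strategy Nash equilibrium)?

For Rosa to be willing to mix, Rosa must be indifferent between Down and Up, which pins down Colin's mix.
  Rosa's expected payoff from Down: q·6 + (1−q)·(-4) = 10q - 4
  Rosa's expected payoff from Up: q·0 + (1−q)·6 = -6q + 6
  10q - 4 = -6q + 6  ⇒  16q = 10  ⇒  q = 5/8.
The value is Rosa's expected payoff against this mix (using Down): (5/8)·6 + (3/8)·(-4) = 9/4.

v = 9/4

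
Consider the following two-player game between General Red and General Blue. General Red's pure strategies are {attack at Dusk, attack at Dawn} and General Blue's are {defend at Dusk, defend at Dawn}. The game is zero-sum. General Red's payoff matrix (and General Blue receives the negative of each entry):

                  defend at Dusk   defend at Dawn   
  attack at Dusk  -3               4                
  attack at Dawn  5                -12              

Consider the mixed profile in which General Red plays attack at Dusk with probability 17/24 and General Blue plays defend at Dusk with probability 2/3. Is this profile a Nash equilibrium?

Check General Blue's indifference given General Red's mix p = 17/24:
  payoff from defend at Dusk = 2/3; payoff from defend at Dawn = 2/3 — equal.
Check General Red's indifference given General Blue's mix q = 2/3:
  payoff from attack at Dusk = -2/3; payoff from attack at Dawn = -2/3 — equal.
Both players are indifferent, so neither can profitably deviate.

Yes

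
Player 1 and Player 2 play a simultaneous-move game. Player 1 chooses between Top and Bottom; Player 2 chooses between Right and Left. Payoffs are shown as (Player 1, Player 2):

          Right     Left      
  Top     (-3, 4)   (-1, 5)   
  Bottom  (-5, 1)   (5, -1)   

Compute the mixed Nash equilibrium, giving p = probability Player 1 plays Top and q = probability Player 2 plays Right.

For Player 2 to be willing to mix, Player 2 must be indifferent between Right and Left, which pins down Player 1's mix.
  Player 2's payoff from Right: p·4 + (1−p)·1 = 3p + 1
  Player 2's payoff from Left: p·5 + (1−p)·(-1) = 6p - 1
  3p + 1 = 6p - 1  ⇒  -3p = -2  ⇒  p = 2/3.
Set Player 1's expected payoff from Top equal to that from Bottom:
  Player 1's payoff from Top: q·(-3) + (1−q)·(-1) = -2q - 1
  Player 1's payoff from Bottom: q·(-5) + (1−q)·5 = -10q + 5
  -2q - 1 = -10q + 5  ⇒  8q = 6  ⇒  q = 3/4.

p = 2/3, q = 3/4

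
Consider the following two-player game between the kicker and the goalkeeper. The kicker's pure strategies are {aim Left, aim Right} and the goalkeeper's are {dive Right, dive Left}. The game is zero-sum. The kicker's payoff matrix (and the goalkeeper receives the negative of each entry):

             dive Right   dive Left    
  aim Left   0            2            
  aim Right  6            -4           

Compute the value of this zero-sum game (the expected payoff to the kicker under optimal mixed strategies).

The goalkeeper's mix must leave the kicker indifferent between aim Left and aim Right.
  the kicker's expected payoff from aim Left: q·0 + (1−q)·2 = -2q + 2
  the kicker's expected payoff from aim Right: q·6 + (1−q)·(-4) = 10q - 4
  -2q + 2 = 10q - 4  ⇒  -12q = -6  ⇒  q = 1/2.
The value is the kicker's expected payoff against this mix (using aim Left): (1/2)·0 + (1/2)·2 = 1.

v = 1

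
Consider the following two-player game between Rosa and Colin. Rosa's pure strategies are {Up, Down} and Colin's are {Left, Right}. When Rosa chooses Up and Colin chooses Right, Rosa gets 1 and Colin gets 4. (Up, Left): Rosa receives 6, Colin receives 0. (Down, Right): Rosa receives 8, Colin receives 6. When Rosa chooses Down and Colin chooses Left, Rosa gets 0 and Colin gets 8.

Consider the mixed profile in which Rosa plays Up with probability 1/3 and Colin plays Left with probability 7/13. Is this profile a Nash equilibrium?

Yes

Check Colin's indifference given Rosa's mix p = 1/3:
  payoff from Left = 16/3; payoff from Right = 16/3 — equal.
Check Rosa's indifference given Colin's mix q = 7/13:
  payoff from Up = 48/13; payoff from Down = 48/13 — equal.
Both players are indifferent, so neither can profitably deviate.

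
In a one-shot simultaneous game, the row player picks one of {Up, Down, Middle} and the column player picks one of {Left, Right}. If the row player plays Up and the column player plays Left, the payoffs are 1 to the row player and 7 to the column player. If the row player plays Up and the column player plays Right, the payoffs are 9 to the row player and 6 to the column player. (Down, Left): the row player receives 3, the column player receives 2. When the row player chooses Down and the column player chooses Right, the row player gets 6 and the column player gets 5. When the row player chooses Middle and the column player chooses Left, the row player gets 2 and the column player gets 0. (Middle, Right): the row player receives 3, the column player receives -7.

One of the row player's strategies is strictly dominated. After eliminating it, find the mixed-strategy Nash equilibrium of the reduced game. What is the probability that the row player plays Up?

The row player's strategy Middle is strictly dominated by Down: 3 > 2 and 6 > 3. Eliminate Middle.
The column player's indifference between Left and Right determines the row player's mixing probability p:
  the column player's expected payoff from Left: p·7 + (1−p)·2 = 5p + 2
  the column player's expected payoff from Right: p·6 + (1−p)·5 = p + 5
  5p + 2 = p + 5  ⇒  4p = 3  ⇒  p = 3/4.

p = 3/4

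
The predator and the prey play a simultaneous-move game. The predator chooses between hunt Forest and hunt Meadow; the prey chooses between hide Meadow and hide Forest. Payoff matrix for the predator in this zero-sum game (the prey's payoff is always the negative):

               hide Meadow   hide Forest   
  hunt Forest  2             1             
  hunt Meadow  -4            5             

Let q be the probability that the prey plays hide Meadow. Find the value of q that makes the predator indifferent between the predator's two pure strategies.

q = 2/5

The prey's mix must leave the predator indifferent between hunt Forest and hunt Meadow.
  the predator's payoff to hunt Forest: q·2 + (1−q)·1 = q + 1
  the predator's payoff to hunt Meadow: q·(-4) + (1−q)·5 = -9q + 5
  q + 1 = -9q + 5  ⇒  10q = 4  ⇒  q = 2/5.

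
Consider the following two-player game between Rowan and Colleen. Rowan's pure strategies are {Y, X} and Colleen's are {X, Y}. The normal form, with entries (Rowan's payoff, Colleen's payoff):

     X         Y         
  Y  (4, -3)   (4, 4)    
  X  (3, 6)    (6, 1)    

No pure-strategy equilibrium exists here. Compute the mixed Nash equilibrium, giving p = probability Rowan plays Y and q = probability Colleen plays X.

Set Colleen's expected payoff from X equal to that from Y:
  Colleen's payoff from X: p·(-3) + (1−p)·6 = -9p + 6
  Colleen's payoff from Y: p·4 + (1−p)·1 = 3p + 1
  -9p + 6 = 3p + 1  ⇒  -12p = -5  ⇒  p = 5/12.
For Rowan to be willing to mix, Rowan must be indifferent between Y and X, which pins down Colleen's mix.
  Rowan's expected payoff from Y: q·4 + (1−q)·4 = 4
  Rowan's expected payoff from X: q·3 + (1−q)·6 = -3q + 6
  4 = -3q + 6  ⇒  3q = 2  ⇒  q = 2/3.

p = 5/12, q = 2/3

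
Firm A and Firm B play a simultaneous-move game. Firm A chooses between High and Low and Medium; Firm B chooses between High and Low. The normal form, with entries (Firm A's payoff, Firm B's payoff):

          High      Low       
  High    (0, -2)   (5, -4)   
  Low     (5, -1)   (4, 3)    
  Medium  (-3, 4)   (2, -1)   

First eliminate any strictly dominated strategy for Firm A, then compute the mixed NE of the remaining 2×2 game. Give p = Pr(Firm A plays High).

Firm A's strategy Medium is strictly dominated by High: 0 > -3 and 5 > 2. Eliminate Medium.
Firm B's indifference between High and Low determines Firm A's mixing probability p:
  Firm B's payoff to High: p·(-2) + (1−p)·(-1) = -p - 1
  Firm B's payoff to Low: p·(-4) + (1−p)·3 = -7p + 3
  -p - 1 = -7p + 3  ⇒  6p = 4  ⇒  p = 2/3.

p = 2/3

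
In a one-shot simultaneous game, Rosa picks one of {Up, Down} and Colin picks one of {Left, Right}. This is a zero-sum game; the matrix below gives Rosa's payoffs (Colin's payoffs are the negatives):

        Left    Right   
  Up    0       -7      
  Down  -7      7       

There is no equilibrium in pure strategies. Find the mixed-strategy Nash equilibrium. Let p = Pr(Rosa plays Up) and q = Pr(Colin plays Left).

p = 2/3, q = 2/3

Set Colin's expected payoff from Left equal to that from Right:
  Colin's payoff to Left: p·0 + (1−p)·7 = -7p + 7
  Colin's payoff to Right: p·7 + (1−p)·(-7) = 14p - 7
  -7p + 7 = 14p - 7  ⇒  -21p = -14  ⇒  p = 2/3.
Set Rosa's expected payoff from Up equal to that from Down:
  Rosa's payoff to Up: q·0 + (1−q)·(-7) = 7q - 7
  Rosa's payoff to Down: q·(-7) + (1−q)·7 = -14q + 7
  7q - 7 = -14q + 7  ⇒  21q = 14  ⇒  q = 2/3.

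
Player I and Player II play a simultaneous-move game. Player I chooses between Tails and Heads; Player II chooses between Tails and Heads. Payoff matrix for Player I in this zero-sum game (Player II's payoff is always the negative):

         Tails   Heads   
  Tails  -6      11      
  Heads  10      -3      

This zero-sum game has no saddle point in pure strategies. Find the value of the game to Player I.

Player I's indifference between Tails and Heads determines Player II's mixing probability q:
  Player I's expected payoff from Tails: q·(-6) + (1−q)·11 = -17q + 11
  Player I's expected payoff from Heads: q·10 + (1−q)·(-3) = 13q - 3
  -17q + 11 = 13q - 3  ⇒  -30q = -14  ⇒  q = 7/15.
The value is Player I's expected payoff against this mix (using Tails): (7/15)·(-6) + (8/15)·11 = 46/15.

v = 46/15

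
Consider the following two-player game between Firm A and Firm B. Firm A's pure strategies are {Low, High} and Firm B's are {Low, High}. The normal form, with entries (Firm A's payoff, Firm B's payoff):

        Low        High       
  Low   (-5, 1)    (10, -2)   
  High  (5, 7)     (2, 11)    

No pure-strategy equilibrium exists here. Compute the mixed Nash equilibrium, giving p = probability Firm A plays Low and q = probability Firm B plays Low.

Set Firm B's expected payoff from Low equal to that from High:
  Firm B's expected payoff from Low: p·1 + (1−p)·7 = -6p + 7
  Firm B's expected payoff from High: p·(-2) + (1−p)·11 = -13p + 11
  -6p + 7 = -13p + 11  ⇒  7p = 4  ⇒  p = 4/7.
Set Firm A's expected payoff from Low equal to that from High:
  Firm A's payoff to Low: q·(-5) + (1−q)·10 = -15q + 10
  Firm A's payoff to High: q·5 + (1−q)·2 = 3q + 2
  -15q + 10 = 3q + 2  ⇒  -18q = -8  ⇒  q = 4/9.

p = 4/7, q = 4/9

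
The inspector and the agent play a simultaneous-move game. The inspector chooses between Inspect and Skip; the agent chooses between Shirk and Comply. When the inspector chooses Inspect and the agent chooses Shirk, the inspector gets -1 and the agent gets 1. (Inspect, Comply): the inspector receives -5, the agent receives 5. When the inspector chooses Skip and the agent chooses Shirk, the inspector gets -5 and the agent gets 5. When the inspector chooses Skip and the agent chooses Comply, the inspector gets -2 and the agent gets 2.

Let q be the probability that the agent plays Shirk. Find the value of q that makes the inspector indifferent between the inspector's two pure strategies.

q = 3/7

In a mixed equilibrium the inspector is indifferent between Inspect and Skip; this condition fixes q.
  the inspector's payoff from Inspect: q·(-1) + (1−q)·(-5) = 4q - 5
  the inspector's payoff from Skip: q·(-5) + (1−q)·(-2) = -3q - 2
  4q - 5 = -3q - 2  ⇒  7q = 3  ⇒  q = 3/7.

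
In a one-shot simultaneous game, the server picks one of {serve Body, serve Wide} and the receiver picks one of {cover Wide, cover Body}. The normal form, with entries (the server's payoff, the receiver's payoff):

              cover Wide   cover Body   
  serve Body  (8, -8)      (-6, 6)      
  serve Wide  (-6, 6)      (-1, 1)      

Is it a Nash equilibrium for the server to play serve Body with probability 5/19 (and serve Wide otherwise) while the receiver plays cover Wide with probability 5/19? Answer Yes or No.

Yes

Check the receiver's indifference given the server's mix p = 5/19:
  payoff from cover Wide = 44/19; payoff from cover Body = 44/19 — equal.
Check the server's indifference given the receiver's mix q = 5/19:
  payoff from serve Body = -44/19; payoff from serve Wide = -44/19 — equal.
Both players are indifferent, so neither can profitably deviate.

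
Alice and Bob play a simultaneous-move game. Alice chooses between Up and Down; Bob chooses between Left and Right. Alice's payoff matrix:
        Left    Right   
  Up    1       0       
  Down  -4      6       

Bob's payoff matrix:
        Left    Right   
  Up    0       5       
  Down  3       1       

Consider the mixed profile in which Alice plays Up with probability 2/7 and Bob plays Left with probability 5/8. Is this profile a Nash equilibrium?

Given Bob's mix q = 5/8, Alice's payoff from Up is 5/8 but from Down is -1/4. Alice strictly prefers Up, so Alice would not mix.
So the proposed profile is not a Nash equilibrium.

No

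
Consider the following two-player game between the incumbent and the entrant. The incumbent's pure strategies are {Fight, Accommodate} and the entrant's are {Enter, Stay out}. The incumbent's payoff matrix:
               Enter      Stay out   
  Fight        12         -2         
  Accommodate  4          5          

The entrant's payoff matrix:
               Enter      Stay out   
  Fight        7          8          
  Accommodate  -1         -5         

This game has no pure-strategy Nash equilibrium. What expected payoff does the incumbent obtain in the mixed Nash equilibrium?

In a mixed equilibrium the incumbent is indifferent between Fight and Accommodate; this condition fixes q.
  the incumbent's payoff to Fight: q·12 + (1−q)·(-2) = 14q - 2
  the incumbent's payoff to Accommodate: q·4 + (1−q)·5 = -q + 5
  14q - 2 = -q + 5  ⇒  15q = 7  ⇒  q = 7/15.
At equilibrium the incumbent is indifferent across rows, so the incumbent's payoff equals the payoff from Fight: (7/15)·12 + (8/15)·(-2) = 68/15.

68/15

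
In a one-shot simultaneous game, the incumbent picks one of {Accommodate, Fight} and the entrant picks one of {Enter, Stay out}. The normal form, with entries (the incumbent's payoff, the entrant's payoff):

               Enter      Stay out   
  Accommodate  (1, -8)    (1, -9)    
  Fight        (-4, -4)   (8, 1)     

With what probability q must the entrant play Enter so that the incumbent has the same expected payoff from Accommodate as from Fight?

q = 7/12

The incumbent's indifference between Accommodate and Fight determines the entrant's mixing probability q:
  the incumbent's payoff to Accommodate: q·1 + (1−q)·1 = 1
  the incumbent's payoff to Fight: q·(-4) + (1−q)·8 = -12q + 8
  1 = -12q + 8  ⇒  12q = 7  ⇒  q = 7/12.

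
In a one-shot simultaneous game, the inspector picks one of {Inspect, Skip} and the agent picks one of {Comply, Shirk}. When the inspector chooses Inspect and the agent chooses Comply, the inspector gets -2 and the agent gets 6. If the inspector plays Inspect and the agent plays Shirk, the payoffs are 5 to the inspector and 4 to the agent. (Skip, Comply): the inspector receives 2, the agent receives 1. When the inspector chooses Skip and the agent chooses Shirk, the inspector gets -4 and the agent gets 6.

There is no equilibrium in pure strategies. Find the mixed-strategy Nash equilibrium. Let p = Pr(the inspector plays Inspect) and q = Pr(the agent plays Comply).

The agent's indifference between Comply and Shirk determines the inspector's mixing probability p:
  the agent's expected payoff from Comply: p·6 + (1−p)·1 = 5p + 1
  the agent's expected payoff from Shirk: p·4 + (1−p)·6 = -2p + 6
  5p + 1 = -2p + 6  ⇒  7p = 5  ⇒  p = 5/7.
Set the inspector's expected payoff from Inspect equal to that from Skip:
  the inspector's payoff to Inspect: q·(-2) + (1−q)·5 = -7q + 5
  the inspector's payoff to Skip: q·2 + (1−q)·(-4) = 6q - 4
  -7q + 5 = 6q - 4  ⇒  -13q = -9  ⇒  q = 9/13.

p = 5/7, q = 9/13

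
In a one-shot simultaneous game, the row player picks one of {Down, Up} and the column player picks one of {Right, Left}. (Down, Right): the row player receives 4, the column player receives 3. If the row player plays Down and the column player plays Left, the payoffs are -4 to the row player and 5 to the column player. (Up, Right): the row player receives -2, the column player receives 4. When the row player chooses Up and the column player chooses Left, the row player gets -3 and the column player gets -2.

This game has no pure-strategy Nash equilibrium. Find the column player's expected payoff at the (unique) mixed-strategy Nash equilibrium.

For the column player to be willing to mix, the column player must be indifferent between Right and Left, which pins down the row player's mix.
  the column player's payoff to Right: p·3 + (1−p)·4 = -p + 4
  the column player's payoff to Left: p·5 + (1−p)·(-2) = 7p - 2
  -p + 4 = 7p - 2  ⇒  -8p = -6  ⇒  p = 3/4.
At equilibrium the column player is indifferent across columns, so the column player's payoff equals the payoff from Right: (3/4)·3 + (1/4)·4 = 13/4.

13/4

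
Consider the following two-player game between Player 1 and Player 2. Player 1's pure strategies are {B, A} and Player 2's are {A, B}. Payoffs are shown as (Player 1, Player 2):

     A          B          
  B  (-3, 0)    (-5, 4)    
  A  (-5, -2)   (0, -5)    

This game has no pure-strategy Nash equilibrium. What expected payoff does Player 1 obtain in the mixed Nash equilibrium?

Player 1's indifference between B and A determines Player 2's mixing probability q:
  Player 1's payoff from B: q·(-3) + (1−q)·(-5) = 2q - 5
  Player 1's payoff from A: q·(-5) + (1−q)·0 = -5q
  2q - 5 = -5q  ⇒  7q = 5  ⇒  q = 5/7.
At equilibrium Player 1 is indifferent across rows, so Player 1's payoff equals the payoff from B: (5/7)·(-3) + (2/7)·(-5) = -25/7.

-25/7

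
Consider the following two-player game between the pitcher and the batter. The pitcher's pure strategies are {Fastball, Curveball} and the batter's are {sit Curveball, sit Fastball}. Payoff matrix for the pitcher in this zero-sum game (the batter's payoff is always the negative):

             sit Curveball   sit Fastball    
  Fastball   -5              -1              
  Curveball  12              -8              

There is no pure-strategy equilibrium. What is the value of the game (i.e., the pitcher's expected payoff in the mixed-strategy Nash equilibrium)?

In a mixed equilibrium the pitcher is indifferent between Fastball and Curveball; this condition fixes q.
  the pitcher's payoff from Fastball: q·(-5) + (1−q)·(-1) = -4q - 1
  the pitcher's payoff from Curveball: q·12 + (1−q)·(-8) = 20q - 8
  -4q - 1 = 20q - 8  ⇒  -24q = -7  ⇒  q = 7/24.
The value is the pitcher's expected payoff against this mix (using Fastball): (7/24)·(-5) + (17/24)·(-1) = -13/6.

v = -13/6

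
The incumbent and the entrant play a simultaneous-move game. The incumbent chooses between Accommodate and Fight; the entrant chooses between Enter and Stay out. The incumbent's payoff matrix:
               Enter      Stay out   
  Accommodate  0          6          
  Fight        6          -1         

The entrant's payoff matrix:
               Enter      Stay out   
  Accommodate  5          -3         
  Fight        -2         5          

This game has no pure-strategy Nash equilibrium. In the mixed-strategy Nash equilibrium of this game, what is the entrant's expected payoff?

The incumbent's mix must leave the entrant indifferent between Enter and Stay out.
  the entrant's payoff from Enter: p·5 + (1−p)·(-2) = 7p - 2
  the entrant's payoff from Stay out: p·(-3) + (1−p)·5 = -8p + 5
  7p - 2 = -8p + 5  ⇒  15p = 7  ⇒  p = 7/15.
At equilibrium the entrant is indifferent across columns, so the entrant's payoff equals the payoff from Enter: (7/15)·5 + (8/15)·(-2) = 19/15.

19/15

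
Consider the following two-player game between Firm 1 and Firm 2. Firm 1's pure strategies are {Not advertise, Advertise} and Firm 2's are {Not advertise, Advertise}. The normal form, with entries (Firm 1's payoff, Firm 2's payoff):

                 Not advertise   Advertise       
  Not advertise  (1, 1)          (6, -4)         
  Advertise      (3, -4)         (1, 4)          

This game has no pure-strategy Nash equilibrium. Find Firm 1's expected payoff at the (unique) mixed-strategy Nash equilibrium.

17/7

In a mixed equilibrium Firm 1 is indifferent between Not advertise and Advertise; this condition fixes q.
  Firm 1's payoff to Not advertise: q·1 + (1−q)·6 = -5q + 6
  Firm 1's payoff to Advertise: q·3 + (1−q)·1 = 2q + 1
  -5q + 6 = 2q + 1  ⇒  -7q = -5  ⇒  q = 5/7.
At equilibrium Firm 1 is indifferent across rows, so Firm 1's payoff equals the payoff from Not advertise: (5/7)·1 + (2/7)·6 = 17/7.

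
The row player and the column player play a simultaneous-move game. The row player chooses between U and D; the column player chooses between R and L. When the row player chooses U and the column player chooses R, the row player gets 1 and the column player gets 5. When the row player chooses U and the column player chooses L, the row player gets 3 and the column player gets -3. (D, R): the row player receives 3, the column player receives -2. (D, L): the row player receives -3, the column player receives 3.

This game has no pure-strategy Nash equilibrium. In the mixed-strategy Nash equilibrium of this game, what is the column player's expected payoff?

9/13

In a mixed equilibrium the column player is indifferent between R and L; this condition fixes p.
  the column player's expected payoff from R: p·5 + (1−p)·(-2) = 7p - 2
  the column player's expected payoff from L: p·(-3) + (1−p)·3 = -6p + 3
  7p - 2 = -6p + 3  ⇒  13p = 5  ⇒  p = 5/13.
At equilibrium the column player is indifferent across columns, so the column player's payoff equals the payoff from R: (5/13)·5 + (8/13)·(-2) = 9/13.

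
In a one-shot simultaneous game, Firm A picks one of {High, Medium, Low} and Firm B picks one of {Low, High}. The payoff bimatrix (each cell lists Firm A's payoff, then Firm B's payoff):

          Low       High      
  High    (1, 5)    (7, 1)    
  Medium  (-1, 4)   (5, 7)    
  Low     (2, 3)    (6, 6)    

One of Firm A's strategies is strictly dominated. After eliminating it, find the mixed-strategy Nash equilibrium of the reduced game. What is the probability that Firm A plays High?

p = 3/7

Firm A's strategy Medium is strictly dominated by Low: 2 > -1 and 6 > 5. Eliminate Medium.
In a mixed equilibrium Firm B is indifferent between Low and High; this condition fixes p.
  Firm B's expected payoff from Low: p·5 + (1−p)·3 = 2p + 3
  Firm B's expected payoff from High: p·1 + (1−p)·6 = -5p + 6
  2p + 3 = -5p + 6  ⇒  7p = 3  ⇒  p = 3/7.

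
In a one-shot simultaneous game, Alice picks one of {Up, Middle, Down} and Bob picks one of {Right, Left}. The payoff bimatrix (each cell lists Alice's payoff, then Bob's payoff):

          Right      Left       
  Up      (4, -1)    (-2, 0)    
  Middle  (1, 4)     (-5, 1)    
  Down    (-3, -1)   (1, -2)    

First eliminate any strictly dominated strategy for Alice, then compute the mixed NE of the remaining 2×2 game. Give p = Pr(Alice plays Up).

p = 1/2

Alice's strategy Middle is strictly dominated by Up: 4 > 1 and -2 > -5. Eliminate Middle.
Set Bob's expected payoff from Right equal to that from Left:
  Bob's payoff from Right: p·(-1) + (1−p)·(-1) = -1
  Bob's payoff from Left: p·0 + (1−p)·(-2) = 2p - 2
  -1 = 2p - 2  ⇒  -2p = -1  ⇒  p = 1/2.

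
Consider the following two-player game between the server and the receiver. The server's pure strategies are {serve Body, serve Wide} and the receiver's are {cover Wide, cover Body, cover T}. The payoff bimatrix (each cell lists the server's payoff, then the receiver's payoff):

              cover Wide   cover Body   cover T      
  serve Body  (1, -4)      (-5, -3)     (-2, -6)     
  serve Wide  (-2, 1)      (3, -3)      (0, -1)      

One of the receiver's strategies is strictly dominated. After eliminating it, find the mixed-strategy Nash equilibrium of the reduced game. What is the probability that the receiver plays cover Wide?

q = 8/11

The receiver's strategy cover T is strictly dominated by cover Wide: -4 > -6 and 1 > -1. Eliminate cover T.
Set the server's expected payoff from serve Body equal to that from serve Wide:
  the server's expected payoff from serve Body: q·1 + (1−q)·(-5) = 6q - 5
  the server's expected payoff from serve Wide: q·(-2) + (1−q)·3 = -5q + 3
  6q - 5 = -5q + 3  ⇒  11q = 8  ⇒  q = 8/11.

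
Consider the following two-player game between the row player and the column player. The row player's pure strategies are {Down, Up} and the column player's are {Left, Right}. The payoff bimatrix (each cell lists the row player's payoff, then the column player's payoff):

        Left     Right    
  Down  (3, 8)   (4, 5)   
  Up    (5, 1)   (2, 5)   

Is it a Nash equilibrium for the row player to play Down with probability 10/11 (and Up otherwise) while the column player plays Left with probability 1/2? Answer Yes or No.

No

Given the row player's mix p = 10/11, the column player's payoff from Left is 81/11 but from Right is 5. The column player strictly prefers Left, so the column player would not mix.
So the proposed profile is not a Nash equilibrium.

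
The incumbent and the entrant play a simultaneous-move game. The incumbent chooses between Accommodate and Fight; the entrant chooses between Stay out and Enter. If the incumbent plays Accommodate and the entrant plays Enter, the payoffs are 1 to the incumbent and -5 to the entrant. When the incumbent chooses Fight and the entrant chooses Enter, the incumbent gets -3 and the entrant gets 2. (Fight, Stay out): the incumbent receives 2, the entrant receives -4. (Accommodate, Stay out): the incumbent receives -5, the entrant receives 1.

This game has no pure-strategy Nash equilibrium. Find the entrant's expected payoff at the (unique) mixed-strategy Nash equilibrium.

The entrant's indifference between Stay out and Enter determines the incumbent's mixing probability p:
  the entrant's expected payoff from Stay out: p·1 + (1−p)·(-4) = 5p - 4
  the entrant's expected payoff from Enter: p·(-5) + (1−p)·2 = -7p + 2
  5p - 4 = -7p + 2  ⇒  12p = 6  ⇒  p = 1/2.
At equilibrium the entrant is indifferent across columns, so the entrant's payoff equals the payoff from Stay out: (1/2)·1 + (1/2)·(-4) = -3/2.

-3/2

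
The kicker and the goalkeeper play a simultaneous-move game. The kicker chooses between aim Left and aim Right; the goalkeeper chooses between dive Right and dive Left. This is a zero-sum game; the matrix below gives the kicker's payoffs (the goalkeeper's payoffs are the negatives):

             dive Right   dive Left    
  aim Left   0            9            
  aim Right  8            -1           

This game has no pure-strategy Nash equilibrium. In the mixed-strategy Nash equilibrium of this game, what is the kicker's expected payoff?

4

The kicker's indifference between aim Left and aim Right determines the goalkeeper's mixing probability q:
  the kicker's expected payoff from aim Left: q·0 + (1−q)·9 = -9q + 9
  the kicker's expected payoff from aim Right: q·8 + (1−q)·(-1) = 9q - 1
  -9q + 9 = 9q - 1  ⇒  -18q = -10  ⇒  q = 5/9.
At equilibrium the kicker is indifferent across rows, so the kicker's payoff equals the payoff from aim Left: (5/9)·0 + (4/9)·9 = 4.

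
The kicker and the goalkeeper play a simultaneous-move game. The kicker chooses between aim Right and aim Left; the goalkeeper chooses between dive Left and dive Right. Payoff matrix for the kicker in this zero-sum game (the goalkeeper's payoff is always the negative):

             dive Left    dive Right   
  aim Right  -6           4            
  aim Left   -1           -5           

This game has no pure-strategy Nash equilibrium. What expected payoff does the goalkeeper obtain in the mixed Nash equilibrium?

17/7

Set the goalkeeper's expected payoff from dive Left equal to that from dive Right:
  the goalkeeper's expected payoff from dive Left: p·6 + (1−p)·1 = 5p + 1
  the goalkeeper's expected payoff from dive Right: p·(-4) + (1−p)·5 = -9p + 5
  5p + 1 = -9p + 5  ⇒  14p = 4  ⇒  p = 2/7.
At equilibrium the goalkeeper is indifferent across columns, so the goalkeeper's payoff equals the payoff from dive Left: (2/7)·6 + (5/7)·1 = 17/7.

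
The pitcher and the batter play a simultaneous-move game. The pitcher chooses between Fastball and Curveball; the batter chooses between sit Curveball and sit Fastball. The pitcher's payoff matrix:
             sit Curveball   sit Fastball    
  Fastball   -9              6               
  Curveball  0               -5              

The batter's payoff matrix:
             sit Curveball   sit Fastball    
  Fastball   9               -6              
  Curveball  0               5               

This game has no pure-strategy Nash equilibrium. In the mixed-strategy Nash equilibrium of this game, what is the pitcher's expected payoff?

-9/4

In a mixed equilibrium the pitcher is indifferent between Fastball and Curveball; this condition fixes q.
  the pitcher's expected payoff from Fastball: q·(-9) + (1−q)·6 = -15q + 6
  the pitcher's expected payoff from Curveball: q·0 + (1−q)·(-5) = 5q - 5
  -15q + 6 = 5q - 5  ⇒  -20q = -11  ⇒  q = 11/20.
At equilibrium the pitcher is indifferent across rows, so the pitcher's payoff equals the payoff from Fastball: (11/20)·(-9) + (9/20)·6 = -9/4.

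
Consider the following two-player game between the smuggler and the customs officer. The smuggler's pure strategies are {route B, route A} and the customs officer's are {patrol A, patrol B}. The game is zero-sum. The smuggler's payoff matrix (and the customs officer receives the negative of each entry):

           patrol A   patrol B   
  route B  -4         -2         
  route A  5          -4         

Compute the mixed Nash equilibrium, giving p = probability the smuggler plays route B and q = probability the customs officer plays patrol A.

p = 9/11, q = 2/11

The customs officer's indifference between patrol A and patrol B determines the smuggler's mixing probability p:
  the customs officer's expected payoff from patrol A: p·4 + (1−p)·(-5) = 9p - 5
  the customs officer's expected payoff from patrol B: p·2 + (1−p)·4 = -2p + 4
  9p - 5 = -2p + 4  ⇒  11p = 9  ⇒  p = 9/11.
Set the smuggler's expected payoff from route B equal to that from route A:
  the smuggler's payoff to route B: q·(-4) + (1−q)·(-2) = -2q - 2
  the smuggler's payoff to route A: q·5 + (1−q)·(-4) = 9q - 4
  -2q - 2 = 9q - 4  ⇒  -11q = -2  ⇒  q = 2/11.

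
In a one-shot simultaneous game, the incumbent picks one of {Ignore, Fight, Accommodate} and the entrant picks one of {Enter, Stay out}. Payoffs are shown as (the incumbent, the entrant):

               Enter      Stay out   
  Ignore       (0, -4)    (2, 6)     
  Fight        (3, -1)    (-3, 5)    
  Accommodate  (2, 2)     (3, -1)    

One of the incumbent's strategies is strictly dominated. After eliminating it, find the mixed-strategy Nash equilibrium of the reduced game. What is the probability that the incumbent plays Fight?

The incumbent's strategy Ignore is strictly dominated by Accommodate: 2 > 0 and 3 > 2. Eliminate Ignore.
The incumbent's mix must leave the entrant indifferent between Enter and Stay out.
  the entrant's expected payoff from Enter: p·(-1) + (1−p)·2 = -3p + 2
  the entrant's expected payoff from Stay out: p·5 + (1−p)·(-1) = 6p - 1
  -3p + 2 = 6p - 1  ⇒  -9p = -3  ⇒  p = 1/3.

p = 1/3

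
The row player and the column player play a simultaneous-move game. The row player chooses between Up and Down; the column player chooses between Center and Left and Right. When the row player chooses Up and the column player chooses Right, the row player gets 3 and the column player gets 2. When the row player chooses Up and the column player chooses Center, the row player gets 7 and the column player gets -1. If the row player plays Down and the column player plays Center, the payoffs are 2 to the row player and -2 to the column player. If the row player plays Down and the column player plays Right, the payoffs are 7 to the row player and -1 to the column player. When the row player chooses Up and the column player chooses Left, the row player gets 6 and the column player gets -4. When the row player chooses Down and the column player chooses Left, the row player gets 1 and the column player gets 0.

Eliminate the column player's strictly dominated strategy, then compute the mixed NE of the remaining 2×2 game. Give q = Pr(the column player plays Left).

q = 4/9

The column player's strategy Center is strictly dominated by Right: 2 > -1 and -1 > -2. Eliminate Center.
The column player's mix must leave the row player indifferent between Up and Down.
  the row player's payoff to Up: q·6 + (1−q)·3 = 3q + 3
  the row player's payoff to Down: q·1 + (1−q)·7 = -6q + 7
  3q + 3 = -6q + 7  ⇒  9q = 4  ⇒  q = 4/9.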